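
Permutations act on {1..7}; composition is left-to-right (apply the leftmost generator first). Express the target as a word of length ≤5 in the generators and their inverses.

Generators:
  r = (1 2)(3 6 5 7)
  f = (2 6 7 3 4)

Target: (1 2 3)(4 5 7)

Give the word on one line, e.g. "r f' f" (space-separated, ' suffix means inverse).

f' f' f' r

  after f': (2 4 3 7 6)
  after f': (2 3 6 4 7)
  after f': (2 7 4 6 3)
  after r: (1 2 3)(4 5 7)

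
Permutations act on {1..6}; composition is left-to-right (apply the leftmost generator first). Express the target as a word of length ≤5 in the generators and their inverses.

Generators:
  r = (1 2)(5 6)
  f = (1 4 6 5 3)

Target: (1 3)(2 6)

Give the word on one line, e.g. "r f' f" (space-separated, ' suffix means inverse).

r f f r' f'

  after r: (1 2)(5 6)
  after f: (1 2 4 6 3)
  after f: (1 2 6)(3 4 5)
  after r': (2 5 3 4 6)
  after f': (1 3)(2 6)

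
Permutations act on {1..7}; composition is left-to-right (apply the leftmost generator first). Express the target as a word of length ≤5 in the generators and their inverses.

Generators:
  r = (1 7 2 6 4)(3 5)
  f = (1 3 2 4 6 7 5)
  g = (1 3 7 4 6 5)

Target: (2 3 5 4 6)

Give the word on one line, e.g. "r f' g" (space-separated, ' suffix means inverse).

f r g

  after f: (1 3 2 4 6 7 5)
  after r: (1 5 7 3 6 2)
  after g: (2 3 5 4 6)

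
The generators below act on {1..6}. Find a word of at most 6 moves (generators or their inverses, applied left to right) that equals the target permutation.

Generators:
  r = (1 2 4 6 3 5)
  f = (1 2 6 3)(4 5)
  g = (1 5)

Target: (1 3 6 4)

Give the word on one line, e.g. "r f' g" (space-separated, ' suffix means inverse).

  after g': (1 5)
  after f': (1 4 5 3 6 2)
  after g': (1 4)(2 5 3 6)
  after f: (1 5)(2 4)
  after r': (1 3 6 4)

g' f' g' f r'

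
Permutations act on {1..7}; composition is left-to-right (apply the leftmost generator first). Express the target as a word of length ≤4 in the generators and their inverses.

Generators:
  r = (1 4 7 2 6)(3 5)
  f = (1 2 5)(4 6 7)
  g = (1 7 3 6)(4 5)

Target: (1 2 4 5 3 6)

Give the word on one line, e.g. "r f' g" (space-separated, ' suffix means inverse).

f r' g' f

  after f: (1 2 5)(4 6 7)
  after r': (1 7)(2 3 5 6 4)
  after g': (2 7 6 5 3 4)
  after f: (1 2 4 5 3 6)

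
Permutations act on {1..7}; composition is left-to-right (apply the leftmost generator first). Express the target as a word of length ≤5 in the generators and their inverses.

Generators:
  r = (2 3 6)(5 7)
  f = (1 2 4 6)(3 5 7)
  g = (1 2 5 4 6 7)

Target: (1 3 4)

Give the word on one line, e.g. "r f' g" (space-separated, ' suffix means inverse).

  after g: (1 2 5 4 6 7)
  after r': (1 6 5 4 3 2 7)
  after r': (1 3 6 7)(2 5 4)
  after g': (1 3 4)

g r' r' g'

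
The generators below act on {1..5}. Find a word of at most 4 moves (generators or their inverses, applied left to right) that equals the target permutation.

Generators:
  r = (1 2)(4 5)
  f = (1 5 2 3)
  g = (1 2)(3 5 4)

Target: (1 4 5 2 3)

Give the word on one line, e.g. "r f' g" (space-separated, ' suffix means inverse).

  after f': (1 3 2 5)
  after g': (1 4 5 2 3)

f' g'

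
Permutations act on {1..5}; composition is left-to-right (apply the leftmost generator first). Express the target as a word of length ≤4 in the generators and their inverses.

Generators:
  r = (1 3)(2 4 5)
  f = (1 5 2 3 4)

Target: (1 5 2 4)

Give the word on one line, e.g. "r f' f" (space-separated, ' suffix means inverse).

  after r': (1 3)(2 5 4)
  after f: (1 4 3 5)
  after f: (2 3)
  after f: (1 5 2 4)

r' f f f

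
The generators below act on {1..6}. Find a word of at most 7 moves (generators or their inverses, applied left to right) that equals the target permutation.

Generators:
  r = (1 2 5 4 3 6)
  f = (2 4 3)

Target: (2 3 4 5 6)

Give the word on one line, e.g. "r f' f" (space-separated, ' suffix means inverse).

f r' f' r f

  after f: (2 4 3)
  after r': (1 6 3)(2 5)
  after f': (1 6 4 2 5 3)
  after r: (2 4 5 6 3)
  after f: (2 3 4 5 6)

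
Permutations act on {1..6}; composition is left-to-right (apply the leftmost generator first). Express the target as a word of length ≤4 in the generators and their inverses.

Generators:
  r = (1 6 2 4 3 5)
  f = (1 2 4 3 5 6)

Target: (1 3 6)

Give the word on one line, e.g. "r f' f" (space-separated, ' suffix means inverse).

  after r: (1 6 2 4 3 5)
  after f: (2 3 6 4 5)
  after r': (1 5 6 2 4 3)
  after f': (1 3 6)

r f r' f'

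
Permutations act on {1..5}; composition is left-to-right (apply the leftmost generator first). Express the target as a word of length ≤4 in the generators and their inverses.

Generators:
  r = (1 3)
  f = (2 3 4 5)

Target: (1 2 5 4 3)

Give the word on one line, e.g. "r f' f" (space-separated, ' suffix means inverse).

r' f'

  after r': (1 3)
  after f': (1 2 5 4 3)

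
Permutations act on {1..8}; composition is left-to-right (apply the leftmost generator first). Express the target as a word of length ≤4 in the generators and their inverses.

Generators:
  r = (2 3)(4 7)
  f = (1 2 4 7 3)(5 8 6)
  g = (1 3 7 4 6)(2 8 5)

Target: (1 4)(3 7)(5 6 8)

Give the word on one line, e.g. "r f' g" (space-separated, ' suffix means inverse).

  after r': (2 3)(4 7)
  after f: (1 2)(3 4)(5 8 6)
  after f: (1 4)(3 7)(5 6 8)

r' f f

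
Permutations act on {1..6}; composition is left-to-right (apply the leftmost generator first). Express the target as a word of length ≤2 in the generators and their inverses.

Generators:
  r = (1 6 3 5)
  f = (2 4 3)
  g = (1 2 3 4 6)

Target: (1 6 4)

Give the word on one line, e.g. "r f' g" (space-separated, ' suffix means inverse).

  after f': (2 3 4)
  after g': (1 6 4)

f' g'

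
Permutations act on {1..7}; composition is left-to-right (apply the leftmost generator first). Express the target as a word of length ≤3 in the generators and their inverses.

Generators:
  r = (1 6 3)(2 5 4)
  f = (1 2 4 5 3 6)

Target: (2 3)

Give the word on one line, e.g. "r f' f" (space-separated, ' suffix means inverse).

  after r: (1 6 3)(2 5 4)
  after f: (2 3)

r f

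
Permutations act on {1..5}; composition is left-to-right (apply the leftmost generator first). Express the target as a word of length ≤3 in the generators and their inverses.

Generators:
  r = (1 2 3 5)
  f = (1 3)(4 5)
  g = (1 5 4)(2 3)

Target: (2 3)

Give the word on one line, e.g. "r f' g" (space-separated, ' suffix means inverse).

  after g': (1 4 5)(2 3)
  after g': (1 5 4)
  after g': (2 3)

g' g' g'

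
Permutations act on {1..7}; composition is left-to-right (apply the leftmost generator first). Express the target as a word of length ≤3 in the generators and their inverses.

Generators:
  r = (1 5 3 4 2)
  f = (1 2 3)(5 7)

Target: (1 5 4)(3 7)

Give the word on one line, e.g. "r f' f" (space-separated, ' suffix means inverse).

r' f' r

  after r': (1 2 4 3 5)
  after f': (2 4)(3 7 5)
  after r: (1 5 4)(3 7)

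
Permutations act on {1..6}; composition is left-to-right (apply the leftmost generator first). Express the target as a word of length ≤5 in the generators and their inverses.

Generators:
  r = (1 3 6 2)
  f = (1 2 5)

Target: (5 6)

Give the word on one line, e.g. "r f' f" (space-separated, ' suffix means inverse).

  after f': (1 5 2)
  after r: (1 5)(2 3 6)
  after r: (1 5 3 2 6)
  after f': (1 2 6 5 3)
  after r: (5 6)

f' r r f' r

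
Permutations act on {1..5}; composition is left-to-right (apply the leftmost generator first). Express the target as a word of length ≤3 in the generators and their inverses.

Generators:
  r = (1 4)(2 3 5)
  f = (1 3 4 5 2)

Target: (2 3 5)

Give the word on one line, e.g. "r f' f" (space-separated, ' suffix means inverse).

  after r': (1 4)(2 5 3)
  after r': (2 3 5)

r' r'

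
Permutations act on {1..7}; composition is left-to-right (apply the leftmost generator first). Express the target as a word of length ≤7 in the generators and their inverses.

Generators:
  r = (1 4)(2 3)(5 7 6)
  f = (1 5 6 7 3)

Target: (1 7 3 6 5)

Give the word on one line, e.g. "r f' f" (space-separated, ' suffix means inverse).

  after f': (1 3 7 6 5)
  after f': (1 7 5 3 6)
  after r': (1 5 2 3 7 6 4)
  after r': (1 6)(3 5)
  after f: (1 7 3 6 5)

f' f' r' r' f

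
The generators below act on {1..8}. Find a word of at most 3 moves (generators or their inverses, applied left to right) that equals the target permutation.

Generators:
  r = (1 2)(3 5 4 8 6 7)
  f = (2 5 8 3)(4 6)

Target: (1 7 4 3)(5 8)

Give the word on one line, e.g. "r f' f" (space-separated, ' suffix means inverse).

  after r: (1 2)(3 5 4 8 6 7)
  after f': (1 3 2)(4 5 6 7 8)
  after r': (1 7 4 3)(5 8)

r f' r'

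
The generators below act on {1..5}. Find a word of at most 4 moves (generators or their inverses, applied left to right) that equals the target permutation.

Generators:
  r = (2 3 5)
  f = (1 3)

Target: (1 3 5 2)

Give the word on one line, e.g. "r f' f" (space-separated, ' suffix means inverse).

  after r: (2 3 5)
  after f: (1 3 5 2)

r f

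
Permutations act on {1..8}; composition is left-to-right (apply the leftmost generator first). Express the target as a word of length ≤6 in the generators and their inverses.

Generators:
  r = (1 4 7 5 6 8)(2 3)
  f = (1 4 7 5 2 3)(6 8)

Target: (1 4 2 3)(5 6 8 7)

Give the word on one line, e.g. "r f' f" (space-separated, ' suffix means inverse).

  after f: (1 4 7 5 2 3)(6 8)
  after f: (1 7 2)(3 4 5)
  after f: (1 5)(2 4)(3 7)(6 8)
  after r': (1 7 2)(3 4)(5 8)
  after f': (1 4 2 3)(5 6 8 7)

f f f r' f'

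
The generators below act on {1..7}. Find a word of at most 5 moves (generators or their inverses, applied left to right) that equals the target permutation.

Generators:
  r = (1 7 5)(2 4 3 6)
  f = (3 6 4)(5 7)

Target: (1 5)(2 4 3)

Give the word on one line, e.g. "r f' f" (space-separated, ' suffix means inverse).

f' r f' r' f'

  after f': (3 4 6)(5 7)
  after r: (1 7)(2 4)
  after f': (1 5 7)(2 6 3 4)
  after r': (1 7 5)(2 3)(4 6)
  after f': (1 5)(2 4 3)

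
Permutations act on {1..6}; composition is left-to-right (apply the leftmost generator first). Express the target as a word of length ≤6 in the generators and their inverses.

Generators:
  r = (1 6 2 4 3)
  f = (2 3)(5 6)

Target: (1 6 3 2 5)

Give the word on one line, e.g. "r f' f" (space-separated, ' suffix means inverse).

  after f: (2 3)(5 6)
  after r: (1 6 5 2)(3 4)
  after f': (1 5 3 4 2)
  after r: (1 5)(2 6)
  after f: (1 6 3 2 5)

f r f' r f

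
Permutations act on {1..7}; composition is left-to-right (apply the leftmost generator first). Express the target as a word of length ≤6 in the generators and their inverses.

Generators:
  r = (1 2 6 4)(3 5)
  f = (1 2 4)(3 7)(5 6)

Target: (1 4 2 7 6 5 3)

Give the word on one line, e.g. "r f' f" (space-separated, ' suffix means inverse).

  after r: (1 2 6 4)(3 5)
  after f': (2 5 7 3 6)
  after r: (1 2 3 4)(5 7)
  after f: (1 4 2 7 6 5 3)

r f' r f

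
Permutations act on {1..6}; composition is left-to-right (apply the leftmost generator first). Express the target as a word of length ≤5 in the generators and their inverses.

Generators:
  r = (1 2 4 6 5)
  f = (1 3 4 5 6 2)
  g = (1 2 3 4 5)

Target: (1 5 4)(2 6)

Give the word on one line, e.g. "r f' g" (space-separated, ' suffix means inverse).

  after g': (1 5 4 3 2)
  after g': (1 4 2 5 3)
  after f: (1 5 4)(2 6)

g' g' f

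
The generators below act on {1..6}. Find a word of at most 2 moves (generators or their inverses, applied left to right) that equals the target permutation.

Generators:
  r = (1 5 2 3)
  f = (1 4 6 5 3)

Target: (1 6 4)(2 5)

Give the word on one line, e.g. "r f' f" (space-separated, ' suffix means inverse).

  after r: (1 5 2 3)
  after f': (1 6 4)(2 5)

r f'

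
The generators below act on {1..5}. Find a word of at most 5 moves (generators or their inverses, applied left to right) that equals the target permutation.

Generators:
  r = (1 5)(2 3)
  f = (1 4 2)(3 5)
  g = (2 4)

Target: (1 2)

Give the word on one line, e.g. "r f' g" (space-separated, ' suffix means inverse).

  after g: (2 4)
  after f: (1 4)(3 5)
  after f: (1 2)

g f f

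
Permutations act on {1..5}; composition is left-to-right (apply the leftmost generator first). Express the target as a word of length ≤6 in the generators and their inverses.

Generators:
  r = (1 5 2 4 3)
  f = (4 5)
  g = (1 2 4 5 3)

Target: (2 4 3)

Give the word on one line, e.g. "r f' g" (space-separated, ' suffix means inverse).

  after f': (4 5)
  after g': (1 3 5 2)
  after r: (2 5 4 3)
  after f': (2 4 3)

f' g' r f'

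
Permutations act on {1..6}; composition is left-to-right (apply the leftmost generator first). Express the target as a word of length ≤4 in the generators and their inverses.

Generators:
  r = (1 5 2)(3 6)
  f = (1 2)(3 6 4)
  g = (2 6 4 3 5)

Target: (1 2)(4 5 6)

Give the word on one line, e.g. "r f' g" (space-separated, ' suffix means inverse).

  after f: (1 2)(3 6 4)
  after f: (3 4 6)
  after g': (2 5 3 6 4)
  after r': (1 2)(4 5 6)

f f g' r'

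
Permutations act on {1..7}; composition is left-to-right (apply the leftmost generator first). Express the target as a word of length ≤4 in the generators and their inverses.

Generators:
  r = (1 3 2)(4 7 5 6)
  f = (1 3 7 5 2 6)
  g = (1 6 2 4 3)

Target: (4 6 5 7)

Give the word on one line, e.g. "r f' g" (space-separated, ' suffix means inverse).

  after r: (1 3 2)(4 7 5 6)
  after r: (1 2 3)(4 5)(6 7)
  after r: (4 6 5 7)

r r r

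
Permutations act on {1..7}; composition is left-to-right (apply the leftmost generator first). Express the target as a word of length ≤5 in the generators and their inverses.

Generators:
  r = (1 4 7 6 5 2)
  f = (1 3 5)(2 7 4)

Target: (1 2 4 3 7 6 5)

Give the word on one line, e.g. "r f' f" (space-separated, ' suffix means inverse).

f r' f' r'

  after f: (1 3 5)(2 7 4)
  after r': (1 3 6 7)(2 4 5)
  after f': (2 7 5 4 3 6)
  after r': (1 2 4 3 7 6 5)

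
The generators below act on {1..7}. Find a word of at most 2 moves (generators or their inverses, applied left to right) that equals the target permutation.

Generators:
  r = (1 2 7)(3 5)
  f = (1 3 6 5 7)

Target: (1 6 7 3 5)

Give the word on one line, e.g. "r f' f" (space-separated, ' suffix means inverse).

f f

  after f: (1 3 6 5 7)
  after f: (1 6 7 3 5)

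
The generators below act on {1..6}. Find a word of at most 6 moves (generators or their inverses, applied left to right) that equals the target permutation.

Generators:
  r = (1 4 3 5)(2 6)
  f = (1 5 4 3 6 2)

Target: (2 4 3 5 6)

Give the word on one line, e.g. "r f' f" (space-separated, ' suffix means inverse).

  after f': (1 2 6 3 4 5)
  after f': (1 6 4)(2 3 5)
  after f': (1 3)(2 4)(5 6)
  after r: (1 5 2 3 4 6)
  after f': (2 4 3 5 6)

f' f' f' r f'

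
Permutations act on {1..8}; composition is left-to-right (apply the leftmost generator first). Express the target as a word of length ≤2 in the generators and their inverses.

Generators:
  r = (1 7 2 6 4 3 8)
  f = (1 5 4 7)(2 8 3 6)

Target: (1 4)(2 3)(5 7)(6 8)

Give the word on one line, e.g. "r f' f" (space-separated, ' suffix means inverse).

f f

  after f: (1 5 4 7)(2 8 3 6)
  after f: (1 4)(2 3)(5 7)(6 8)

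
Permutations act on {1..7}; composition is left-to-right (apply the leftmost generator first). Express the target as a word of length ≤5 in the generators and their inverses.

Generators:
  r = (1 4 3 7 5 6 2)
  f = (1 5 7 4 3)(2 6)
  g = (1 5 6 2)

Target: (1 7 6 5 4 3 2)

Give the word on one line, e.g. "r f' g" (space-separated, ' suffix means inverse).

  after g': (1 2 6 5)
  after f': (1 6)(3 4 7 5)
  after g': (1 5 3 4 7)(2 6)
  after r': (1 7 2 5 4 3)
  after g': (1 7 6 5 4 3 2)

g' f' g' r' g'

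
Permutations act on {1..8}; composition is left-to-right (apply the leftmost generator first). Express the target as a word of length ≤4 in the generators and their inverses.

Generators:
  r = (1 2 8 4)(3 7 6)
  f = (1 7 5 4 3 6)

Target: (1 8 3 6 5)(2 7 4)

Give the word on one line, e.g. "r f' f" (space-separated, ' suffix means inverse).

r' r' f' f'

  after r': (1 4 8 2)(3 6 7)
  after r': (1 8)(2 4)(3 7 6)
  after f': (1 8 6 4 2 5 7 3)
  after f': (1 8 3 6 5)(2 7 4)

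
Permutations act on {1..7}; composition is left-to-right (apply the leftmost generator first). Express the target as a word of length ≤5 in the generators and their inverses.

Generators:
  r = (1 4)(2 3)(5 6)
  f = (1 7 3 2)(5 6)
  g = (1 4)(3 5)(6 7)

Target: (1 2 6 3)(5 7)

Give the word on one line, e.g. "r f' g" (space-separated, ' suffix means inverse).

f' f' r g'

  after f': (1 2 3 7)(5 6)
  after f': (1 3)(2 7)
  after r: (1 2 7 3 4)(5 6)
  after g': (1 2 6 3)(5 7)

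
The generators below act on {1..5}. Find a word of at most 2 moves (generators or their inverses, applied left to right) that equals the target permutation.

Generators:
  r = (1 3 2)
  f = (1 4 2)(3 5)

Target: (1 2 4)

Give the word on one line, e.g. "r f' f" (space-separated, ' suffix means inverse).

  after f: (1 4 2)(3 5)
  after f: (1 2 4)

f f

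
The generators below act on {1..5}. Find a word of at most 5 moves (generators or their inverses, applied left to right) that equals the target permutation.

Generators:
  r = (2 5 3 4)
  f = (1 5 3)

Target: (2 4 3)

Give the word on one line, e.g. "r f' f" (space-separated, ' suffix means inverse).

  after r: (2 5 3 4)
  after f: (1 5)(2 3 4)
  after r: (1 3 2 4 5)
  after f: (2 4 3)

r f r f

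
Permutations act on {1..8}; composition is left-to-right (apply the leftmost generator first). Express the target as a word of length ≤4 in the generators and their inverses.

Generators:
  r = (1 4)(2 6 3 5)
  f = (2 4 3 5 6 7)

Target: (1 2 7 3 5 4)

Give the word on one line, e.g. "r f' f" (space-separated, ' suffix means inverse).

r f r' r'

  after r: (1 4)(2 6 3 5)
  after f: (1 3 6 5 4)(2 7)
  after r': (1 6 3 2 7 5)
  after r': (1 2 7 3 5 4)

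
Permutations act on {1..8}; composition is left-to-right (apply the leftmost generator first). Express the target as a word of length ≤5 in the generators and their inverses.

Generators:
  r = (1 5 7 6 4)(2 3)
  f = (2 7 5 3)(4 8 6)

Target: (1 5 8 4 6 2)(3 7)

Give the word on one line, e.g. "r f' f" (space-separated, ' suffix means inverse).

  after r': (1 4 6 7 5)(2 3)
  after f': (1 6 2 5)(4 8)
  after r': (1 7 5 4 8 6 3 2)
  after f: (1 5 8 4 6 2)(3 7)

r' f' r' f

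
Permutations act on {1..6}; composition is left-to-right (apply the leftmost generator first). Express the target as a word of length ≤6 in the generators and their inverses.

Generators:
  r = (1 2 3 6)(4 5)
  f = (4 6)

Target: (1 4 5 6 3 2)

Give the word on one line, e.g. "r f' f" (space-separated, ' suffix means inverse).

r r r f

  after r: (1 2 3 6)(4 5)
  after r: (1 3)(2 6)
  after r: (1 6 3 2)(4 5)
  after f: (1 4 5 6 3 2)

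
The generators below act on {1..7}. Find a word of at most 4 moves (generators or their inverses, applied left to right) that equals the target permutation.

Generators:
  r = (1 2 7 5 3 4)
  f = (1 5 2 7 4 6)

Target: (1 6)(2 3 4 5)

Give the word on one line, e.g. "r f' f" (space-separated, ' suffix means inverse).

  after f': (1 6 4 7 2 5)
  after r: (1 6)(2 3 4 5)

f' r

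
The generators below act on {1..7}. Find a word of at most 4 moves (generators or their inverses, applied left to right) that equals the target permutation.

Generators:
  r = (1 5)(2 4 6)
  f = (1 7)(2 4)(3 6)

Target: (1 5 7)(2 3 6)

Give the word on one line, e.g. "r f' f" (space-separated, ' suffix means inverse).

r' f'

  after r': (1 5)(2 6 4)
  after f': (1 5 7)(2 3 6)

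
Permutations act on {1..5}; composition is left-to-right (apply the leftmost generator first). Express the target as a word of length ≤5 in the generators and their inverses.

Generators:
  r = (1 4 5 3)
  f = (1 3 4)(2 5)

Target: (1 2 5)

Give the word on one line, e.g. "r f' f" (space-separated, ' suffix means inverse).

f' f' r' f

  after f': (1 4 3)(2 5)
  after f': (1 3 4)
  after r': (1 5 4 3)
  after f: (1 2 5)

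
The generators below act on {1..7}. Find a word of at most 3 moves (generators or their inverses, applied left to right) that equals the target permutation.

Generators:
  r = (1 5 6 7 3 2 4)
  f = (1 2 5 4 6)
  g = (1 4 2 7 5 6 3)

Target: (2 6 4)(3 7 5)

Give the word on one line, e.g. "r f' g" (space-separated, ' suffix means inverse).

g' r f'

  after g': (1 3 6 5 7 2 4)
  after r: (1 2)(3 7 4 5)
  after f': (2 6 4)(3 7 5)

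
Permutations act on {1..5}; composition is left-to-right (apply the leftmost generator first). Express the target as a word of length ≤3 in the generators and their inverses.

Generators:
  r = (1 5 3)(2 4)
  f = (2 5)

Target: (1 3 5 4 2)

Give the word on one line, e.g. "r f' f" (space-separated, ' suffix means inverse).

f r'

  after f: (2 5)
  after r': (1 3 5 4 2)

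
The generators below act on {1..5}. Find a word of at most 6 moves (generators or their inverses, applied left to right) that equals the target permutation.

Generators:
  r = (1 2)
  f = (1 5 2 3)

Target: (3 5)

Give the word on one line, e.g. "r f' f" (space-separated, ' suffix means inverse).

r f' r r f'

  after r: (1 2)
  after f': (1 5)(2 3)
  after r: (1 5 2 3)
  after r: (1 5)(2 3)
  after f': (3 5)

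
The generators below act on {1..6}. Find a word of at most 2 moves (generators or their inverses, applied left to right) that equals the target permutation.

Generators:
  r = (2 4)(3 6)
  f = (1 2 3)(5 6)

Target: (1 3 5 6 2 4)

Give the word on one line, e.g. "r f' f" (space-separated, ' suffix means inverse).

r f'

  after r: (2 4)(3 6)
  after f': (1 3 5 6 2 4)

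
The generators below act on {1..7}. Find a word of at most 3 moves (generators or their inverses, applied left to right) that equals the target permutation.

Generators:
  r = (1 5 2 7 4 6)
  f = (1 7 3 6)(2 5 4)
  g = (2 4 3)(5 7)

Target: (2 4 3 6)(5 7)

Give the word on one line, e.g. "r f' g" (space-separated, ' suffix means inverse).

r' f

  after r': (1 6 4 7 2 5)
  after f: (2 4 3 6)(5 7)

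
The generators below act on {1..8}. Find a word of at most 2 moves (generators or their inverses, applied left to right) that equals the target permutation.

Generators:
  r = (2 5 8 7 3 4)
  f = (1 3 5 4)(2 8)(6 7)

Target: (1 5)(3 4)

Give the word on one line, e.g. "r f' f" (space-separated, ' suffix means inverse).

f' f'

  after f': (1 4 5 3)(2 8)(6 7)
  after f': (1 5)(3 4)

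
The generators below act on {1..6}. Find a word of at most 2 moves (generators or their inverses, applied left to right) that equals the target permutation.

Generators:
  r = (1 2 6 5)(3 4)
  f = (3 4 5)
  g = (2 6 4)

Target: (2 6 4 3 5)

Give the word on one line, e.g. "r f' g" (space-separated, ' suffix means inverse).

  after f': (3 5 4)
  after g: (2 6 4 3 5)

f' g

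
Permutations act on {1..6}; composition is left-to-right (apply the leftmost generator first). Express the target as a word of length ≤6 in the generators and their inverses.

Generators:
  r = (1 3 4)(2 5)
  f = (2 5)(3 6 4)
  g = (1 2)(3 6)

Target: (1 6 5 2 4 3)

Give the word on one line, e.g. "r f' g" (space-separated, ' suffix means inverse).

  after f: (2 5)(3 6 4)
  after r: (1 3 6)
  after g': (1 6 2)
  after r': (1 6 5 2 4 3)

f r g' r'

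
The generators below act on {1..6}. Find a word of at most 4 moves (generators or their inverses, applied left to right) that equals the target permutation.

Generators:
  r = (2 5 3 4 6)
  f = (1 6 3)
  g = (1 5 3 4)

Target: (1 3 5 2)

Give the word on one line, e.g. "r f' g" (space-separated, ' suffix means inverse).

  after r: (2 5 3 4 6)
  after g': (1 4 6 2)
  after r': (1 3 5 2)

r g' r'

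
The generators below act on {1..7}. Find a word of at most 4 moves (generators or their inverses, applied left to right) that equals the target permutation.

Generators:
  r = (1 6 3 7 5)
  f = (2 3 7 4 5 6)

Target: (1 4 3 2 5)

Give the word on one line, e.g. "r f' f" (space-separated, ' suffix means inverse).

  after f: (2 3 7 4 5 6)
  after r': (1 5)(2 6)(4 7)
  after f': (1 4 3 2 5)

f r' f'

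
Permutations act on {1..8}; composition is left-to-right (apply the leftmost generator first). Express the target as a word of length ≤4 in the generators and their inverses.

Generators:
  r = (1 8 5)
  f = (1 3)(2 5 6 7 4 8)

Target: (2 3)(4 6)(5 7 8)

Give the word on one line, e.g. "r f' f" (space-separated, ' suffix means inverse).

f r f

  after f: (1 3)(2 5 6 7 4 8)
  after r: (1 3 8 2)(4 5 6 7)
  after f: (2 3)(4 6)(5 7 8)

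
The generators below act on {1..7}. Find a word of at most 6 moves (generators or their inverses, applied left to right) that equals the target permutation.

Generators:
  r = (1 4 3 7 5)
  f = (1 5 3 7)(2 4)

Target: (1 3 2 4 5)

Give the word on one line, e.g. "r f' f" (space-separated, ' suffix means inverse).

r r r r f

  after r: (1 4 3 7 5)
  after r: (1 3 5 4 7)
  after r: (1 7 4 5 3)
  after r: (1 5 7 3 4)
  after f: (1 3 2 4 5)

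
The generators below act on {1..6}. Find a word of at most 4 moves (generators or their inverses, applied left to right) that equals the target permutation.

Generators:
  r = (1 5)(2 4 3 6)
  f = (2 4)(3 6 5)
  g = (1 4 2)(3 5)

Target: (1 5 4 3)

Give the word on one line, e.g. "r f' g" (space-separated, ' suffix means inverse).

g' r' f' f'

  after g': (1 2 4)(3 5)
  after r': (1 6 3)(4 5)
  after f': (1 3)(2 4 6 5)
  after f': (1 5 4 3)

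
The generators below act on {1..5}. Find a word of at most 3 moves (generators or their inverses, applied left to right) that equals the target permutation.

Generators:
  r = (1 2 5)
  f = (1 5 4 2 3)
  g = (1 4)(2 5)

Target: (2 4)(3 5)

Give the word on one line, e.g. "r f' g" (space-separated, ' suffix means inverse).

  after g: (1 4)(2 5)
  after f: (1 2 4 5 3)
  after r': (2 4)(3 5)

g f r'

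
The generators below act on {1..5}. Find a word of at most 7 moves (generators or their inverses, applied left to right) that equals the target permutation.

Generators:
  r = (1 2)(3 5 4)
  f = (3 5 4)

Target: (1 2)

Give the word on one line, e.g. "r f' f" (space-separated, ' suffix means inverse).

  after r: (1 2)(3 5 4)
  after f': (1 2)
  after f': (1 2)(3 4 5)
  after f': (1 2)(3 5 4)
  after f': (1 2)

r f' f' f' f'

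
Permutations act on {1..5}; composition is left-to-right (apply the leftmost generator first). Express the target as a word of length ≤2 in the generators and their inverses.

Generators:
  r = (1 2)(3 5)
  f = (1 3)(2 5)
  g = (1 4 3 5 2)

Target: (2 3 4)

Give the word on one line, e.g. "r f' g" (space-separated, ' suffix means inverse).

g' r

  after g': (1 2 5 3 4)
  after r: (2 3 4)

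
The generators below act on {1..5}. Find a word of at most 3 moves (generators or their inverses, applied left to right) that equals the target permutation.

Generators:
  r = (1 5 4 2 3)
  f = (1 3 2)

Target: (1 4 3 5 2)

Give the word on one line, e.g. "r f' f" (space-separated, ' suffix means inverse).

  after r: (1 5 4 2 3)
  after r: (1 4 3 5 2)

r r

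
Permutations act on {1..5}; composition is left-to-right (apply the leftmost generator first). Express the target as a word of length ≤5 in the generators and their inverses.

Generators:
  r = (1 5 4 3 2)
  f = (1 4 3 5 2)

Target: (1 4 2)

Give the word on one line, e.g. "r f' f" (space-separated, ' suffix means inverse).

f' r f f r'

  after f': (1 2 5 3 4)
  after r: (2 4 5)
  after f: (1 4 2 3 5)
  after f: (1 3 2 5 4)
  after r': (1 4 2)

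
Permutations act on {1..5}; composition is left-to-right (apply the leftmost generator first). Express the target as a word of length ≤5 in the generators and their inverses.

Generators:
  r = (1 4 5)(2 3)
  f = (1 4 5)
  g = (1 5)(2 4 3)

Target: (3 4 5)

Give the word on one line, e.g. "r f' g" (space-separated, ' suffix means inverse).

r f g

  after r: (1 4 5)(2 3)
  after f: (1 5 4)(2 3)
  after g: (3 4 5)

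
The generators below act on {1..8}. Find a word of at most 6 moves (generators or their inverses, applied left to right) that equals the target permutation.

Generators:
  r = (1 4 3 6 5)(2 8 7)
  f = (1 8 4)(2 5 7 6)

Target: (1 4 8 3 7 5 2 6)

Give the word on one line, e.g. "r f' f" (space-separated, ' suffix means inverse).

  after r: (1 4 3 6 5)(2 8 7)
  after r: (1 3 5 4 6)(2 7 8)
  after f': (1 3 2 5 8 6 4 7)
  after r': (1 4 8 3 7 5 2 6)

r r f' r'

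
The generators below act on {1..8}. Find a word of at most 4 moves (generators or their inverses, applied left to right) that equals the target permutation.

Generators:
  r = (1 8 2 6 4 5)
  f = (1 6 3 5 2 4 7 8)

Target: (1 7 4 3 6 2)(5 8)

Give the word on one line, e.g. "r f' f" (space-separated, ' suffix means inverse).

  after r: (1 8 2 6 4 5)
  after f': (1 7 4 3 6 2)(5 8)

r f'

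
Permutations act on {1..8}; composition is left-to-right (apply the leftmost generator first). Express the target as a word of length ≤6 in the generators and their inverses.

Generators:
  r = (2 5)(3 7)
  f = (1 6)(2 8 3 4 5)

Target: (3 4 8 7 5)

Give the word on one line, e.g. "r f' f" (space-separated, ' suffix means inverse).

r' f r' f

  after r': (2 5)(3 7)
  after f: (1 6)(3 7 4 5 8)
  after r': (1 6)(2 5 8 7 4)
  after f: (3 4 8 7 5)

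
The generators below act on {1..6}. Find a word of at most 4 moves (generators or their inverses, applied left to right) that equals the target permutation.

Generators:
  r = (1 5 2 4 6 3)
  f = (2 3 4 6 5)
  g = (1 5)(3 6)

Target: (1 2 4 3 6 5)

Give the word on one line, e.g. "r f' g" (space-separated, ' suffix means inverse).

g' r g

  after g': (1 5)(3 6)
  after r: (1 2 4 6)
  after g: (1 2 4 3 6 5)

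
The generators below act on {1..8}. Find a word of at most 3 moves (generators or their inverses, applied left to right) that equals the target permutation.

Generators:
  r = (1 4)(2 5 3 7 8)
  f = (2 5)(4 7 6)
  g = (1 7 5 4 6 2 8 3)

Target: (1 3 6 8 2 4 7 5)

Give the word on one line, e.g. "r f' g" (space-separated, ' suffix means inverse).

g r' f'

  after g: (1 7 5 4 6 2 8 3)
  after r': (1 3 4 6 8 5)(2 7)
  after f': (1 3 6 8 2 4 7 5)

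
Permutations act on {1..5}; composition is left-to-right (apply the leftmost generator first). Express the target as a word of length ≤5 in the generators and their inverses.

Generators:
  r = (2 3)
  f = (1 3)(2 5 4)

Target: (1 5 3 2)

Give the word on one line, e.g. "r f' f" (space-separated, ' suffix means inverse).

r' f' r f' f'

  after r': (2 3)
  after f': (1 3 4 5 2)
  after r: (1 2)(3 4 5)
  after f': (1 4 2 3 5)
  after f': (1 5 3 2)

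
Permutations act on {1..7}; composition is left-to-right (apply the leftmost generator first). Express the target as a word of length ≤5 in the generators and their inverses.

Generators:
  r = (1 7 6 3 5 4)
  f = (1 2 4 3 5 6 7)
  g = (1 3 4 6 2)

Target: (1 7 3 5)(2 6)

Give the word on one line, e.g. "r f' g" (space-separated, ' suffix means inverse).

r' g r g' f'

  after r': (1 4 5 3 6 7)
  after g: (1 6 7 3 2)(4 5)
  after r: (1 3 2 7 5)
  after g': (2 7 5)(3 6 4)
  after f': (1 7 3 5)(2 6)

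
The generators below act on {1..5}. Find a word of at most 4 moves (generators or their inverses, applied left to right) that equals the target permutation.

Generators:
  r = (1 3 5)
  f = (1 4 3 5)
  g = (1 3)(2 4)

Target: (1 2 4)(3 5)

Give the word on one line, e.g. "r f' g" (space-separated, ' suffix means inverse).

f g

  after f: (1 4 3 5)
  after g: (1 2 4)(3 5)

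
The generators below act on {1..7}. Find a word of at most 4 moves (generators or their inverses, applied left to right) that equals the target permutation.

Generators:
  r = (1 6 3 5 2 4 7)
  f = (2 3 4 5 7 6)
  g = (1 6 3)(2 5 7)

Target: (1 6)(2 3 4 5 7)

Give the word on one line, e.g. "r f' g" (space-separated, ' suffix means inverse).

  after f': (2 6 7 5 4 3)
  after r: (1 6)(2 3 4 5 7)

f' r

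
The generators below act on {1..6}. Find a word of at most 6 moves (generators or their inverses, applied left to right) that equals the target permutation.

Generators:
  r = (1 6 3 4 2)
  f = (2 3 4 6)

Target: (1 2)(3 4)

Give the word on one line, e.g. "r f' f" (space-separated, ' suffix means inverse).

  after r': (1 2 4 3 6)
  after f: (1 3 2 6)
  after f: (1 4 6)
  after r: (1 2)(3 4)

r' f f r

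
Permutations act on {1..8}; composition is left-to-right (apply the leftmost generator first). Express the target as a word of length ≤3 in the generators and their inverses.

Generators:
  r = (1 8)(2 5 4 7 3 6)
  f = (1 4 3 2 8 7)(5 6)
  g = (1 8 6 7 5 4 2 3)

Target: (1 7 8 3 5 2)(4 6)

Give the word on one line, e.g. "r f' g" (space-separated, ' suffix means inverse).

f r

  after f: (1 4 3 2 8 7)(5 6)
  after r: (1 7 8 3 5 2)(4 6)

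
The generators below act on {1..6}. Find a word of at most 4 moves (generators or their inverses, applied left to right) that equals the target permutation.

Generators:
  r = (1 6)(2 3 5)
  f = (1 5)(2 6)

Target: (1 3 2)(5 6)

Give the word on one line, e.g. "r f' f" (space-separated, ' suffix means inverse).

f' r'

  after f': (1 5)(2 6)
  after r': (1 3 2)(5 6)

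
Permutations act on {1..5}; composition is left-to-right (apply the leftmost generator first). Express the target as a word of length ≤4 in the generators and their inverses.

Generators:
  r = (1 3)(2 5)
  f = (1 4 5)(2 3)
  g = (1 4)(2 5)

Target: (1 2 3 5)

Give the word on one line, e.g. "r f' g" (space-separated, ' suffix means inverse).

  after f': (1 5 4)(2 3)
  after g': (1 2 3 5)

f' g'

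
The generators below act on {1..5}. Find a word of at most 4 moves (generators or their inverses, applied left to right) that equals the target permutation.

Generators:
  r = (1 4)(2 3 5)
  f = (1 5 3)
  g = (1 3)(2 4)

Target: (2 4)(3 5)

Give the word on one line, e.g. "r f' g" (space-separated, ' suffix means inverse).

  after g: (1 3)(2 4)
  after f: (2 4)(3 5)

g f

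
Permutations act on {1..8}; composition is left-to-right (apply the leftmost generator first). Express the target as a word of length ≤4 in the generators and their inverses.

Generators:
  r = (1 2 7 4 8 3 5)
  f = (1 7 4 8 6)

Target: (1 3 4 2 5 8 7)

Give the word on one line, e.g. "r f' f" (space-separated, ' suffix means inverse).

r' r'

  after r': (1 5 3 8 4 7 2)
  after r': (1 3 4 2 5 8 7)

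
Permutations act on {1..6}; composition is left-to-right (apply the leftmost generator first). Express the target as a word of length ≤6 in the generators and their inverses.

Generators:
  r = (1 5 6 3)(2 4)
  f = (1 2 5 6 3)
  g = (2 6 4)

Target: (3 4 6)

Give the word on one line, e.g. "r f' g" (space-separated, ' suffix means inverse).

  after r': (1 3 6 5)(2 4)
  after f: (2 4 5)
  after f: (1 2 4 6 3)
  after f: (1 5 6)(2 4 3)
  after r': (3 4 6)

r' f f f r'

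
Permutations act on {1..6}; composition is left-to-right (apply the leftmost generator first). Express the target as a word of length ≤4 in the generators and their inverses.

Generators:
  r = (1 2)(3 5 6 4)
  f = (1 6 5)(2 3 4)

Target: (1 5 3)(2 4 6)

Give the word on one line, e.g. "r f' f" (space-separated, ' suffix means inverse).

  after r: (1 2)(3 5 6 4)
  after r: (3 6)(4 5)
  after f: (1 6 4)(2 3 5)
  after f: (1 5 3)(2 4 6)

r r f f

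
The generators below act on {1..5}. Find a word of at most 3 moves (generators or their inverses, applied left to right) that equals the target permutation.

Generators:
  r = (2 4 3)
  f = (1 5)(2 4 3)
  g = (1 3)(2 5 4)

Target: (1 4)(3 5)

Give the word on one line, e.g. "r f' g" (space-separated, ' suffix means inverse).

f' r' g

  after f': (1 5)(2 3 4)
  after r': (1 5)(2 4 3)
  after g: (1 4)(3 5)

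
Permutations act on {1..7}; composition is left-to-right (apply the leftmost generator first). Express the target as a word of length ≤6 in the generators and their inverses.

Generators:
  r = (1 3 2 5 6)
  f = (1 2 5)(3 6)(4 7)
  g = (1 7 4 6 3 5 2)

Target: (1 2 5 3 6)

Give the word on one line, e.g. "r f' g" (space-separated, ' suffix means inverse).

  after f': (1 5 2)(3 6)(4 7)
  after r: (1 6 2 3)(4 7)
  after r: (4 7)(5 6)
  after f: (1 2 5 3 6)

f' r r f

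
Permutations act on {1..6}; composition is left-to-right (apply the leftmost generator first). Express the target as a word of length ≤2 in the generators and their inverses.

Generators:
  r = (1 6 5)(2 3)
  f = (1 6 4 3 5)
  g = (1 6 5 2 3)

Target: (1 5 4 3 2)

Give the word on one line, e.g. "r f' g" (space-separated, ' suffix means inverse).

  after g': (1 3 2 5 6)
  after f: (1 5 4 3 2)

g' f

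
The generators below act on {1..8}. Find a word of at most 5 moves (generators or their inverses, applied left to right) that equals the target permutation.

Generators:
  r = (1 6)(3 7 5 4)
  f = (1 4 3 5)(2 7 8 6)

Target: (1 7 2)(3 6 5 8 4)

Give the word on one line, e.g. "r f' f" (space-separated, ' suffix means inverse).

  after r: (1 6)(3 7 5 4)
  after f: (1 2 7)(3 8 6 4 5)
  after r: (1 2 5 7 6 3 8)
  after f: (1 7 2)(3 6 5 8 4)

r f r f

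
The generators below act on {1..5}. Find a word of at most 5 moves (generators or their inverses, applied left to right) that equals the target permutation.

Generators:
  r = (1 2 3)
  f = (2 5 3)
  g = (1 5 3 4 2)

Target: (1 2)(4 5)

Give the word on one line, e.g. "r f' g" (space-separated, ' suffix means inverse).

  after f: (2 5 3)
  after g: (1 5 4 2 3)
  after r: (1 5 4 3 2)
  after f': (1 2)(4 5)

f g r f'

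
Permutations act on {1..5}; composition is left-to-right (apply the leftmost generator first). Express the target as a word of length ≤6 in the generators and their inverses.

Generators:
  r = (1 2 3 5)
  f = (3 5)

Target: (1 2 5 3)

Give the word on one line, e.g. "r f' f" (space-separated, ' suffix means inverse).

r' f' r' f' f'

  after r': (1 5 3 2)
  after f': (1 3 2)
  after r': (1 2 5 3)
  after f': (1 2 3)
  after f': (1 2 5 3)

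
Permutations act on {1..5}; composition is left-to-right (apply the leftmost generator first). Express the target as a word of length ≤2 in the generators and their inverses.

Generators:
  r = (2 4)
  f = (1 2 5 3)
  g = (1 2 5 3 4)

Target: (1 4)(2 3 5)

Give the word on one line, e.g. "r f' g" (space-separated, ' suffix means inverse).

r' g'

  after r': (2 4)
  after g': (1 4)(2 3 5)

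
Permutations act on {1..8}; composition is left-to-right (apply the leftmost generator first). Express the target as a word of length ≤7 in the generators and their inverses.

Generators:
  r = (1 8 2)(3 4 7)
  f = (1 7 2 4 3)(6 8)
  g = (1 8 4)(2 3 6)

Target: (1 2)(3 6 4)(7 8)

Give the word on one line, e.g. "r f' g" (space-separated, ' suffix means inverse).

  after r': (1 2 8)(3 7 4)
  after f: (1 4)(2 6 8 7 3)
  after r': (1 3 8 4 2 6)
  after f: (2 8 3 6 7)
  after r': (1 2)(3 6 4)(7 8)

r' f r' f r'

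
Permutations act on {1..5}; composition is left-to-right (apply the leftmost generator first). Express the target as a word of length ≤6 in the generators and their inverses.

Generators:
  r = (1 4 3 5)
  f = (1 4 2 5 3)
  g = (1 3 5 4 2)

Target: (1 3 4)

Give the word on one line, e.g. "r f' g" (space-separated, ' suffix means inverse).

f f g f'

  after f: (1 4 2 5 3)
  after f: (1 2 3 4 5)
  after g: (2 5 3)
  after f': (1 3 4)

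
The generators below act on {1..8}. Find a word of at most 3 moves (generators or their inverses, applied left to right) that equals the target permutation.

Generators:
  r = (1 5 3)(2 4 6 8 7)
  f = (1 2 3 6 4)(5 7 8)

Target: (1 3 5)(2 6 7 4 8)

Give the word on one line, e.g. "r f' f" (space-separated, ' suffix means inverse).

  after r: (1 5 3)(2 4 6 8 7)
  after r: (1 3 5)(2 6 7 4 8)

r r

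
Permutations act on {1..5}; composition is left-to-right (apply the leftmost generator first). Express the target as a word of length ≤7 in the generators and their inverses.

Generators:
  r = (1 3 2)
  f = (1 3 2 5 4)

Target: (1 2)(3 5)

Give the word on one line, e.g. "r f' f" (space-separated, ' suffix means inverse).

  after f: (1 3 2 5 4)
  after r: (1 2 5 4 3)
  after f': (1 3 4)
  after f': (2 3 5)
  after r': (1 2)(3 5)

f r f' f' r'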